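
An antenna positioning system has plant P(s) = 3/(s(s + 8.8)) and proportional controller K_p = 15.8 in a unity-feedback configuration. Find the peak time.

Closed-loop characteristic equation: s² + 8.8s + 47.4 = 0, so ω_n = 6.885 rad/s and ζ = 8.8/(2·6.885) = 0.6391.
Damped frequency ω_d = ω_n√(1−ζ²) = 5.295 rad/s, so peak time T_p = π/ω_d = 0.593 s.

T_p = 0.593 s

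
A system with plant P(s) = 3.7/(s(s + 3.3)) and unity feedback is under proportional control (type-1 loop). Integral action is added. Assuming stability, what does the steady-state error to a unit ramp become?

The integrator raises the loop to type 2, so K_v → ∞ and e_ss to a ramp is zero.

0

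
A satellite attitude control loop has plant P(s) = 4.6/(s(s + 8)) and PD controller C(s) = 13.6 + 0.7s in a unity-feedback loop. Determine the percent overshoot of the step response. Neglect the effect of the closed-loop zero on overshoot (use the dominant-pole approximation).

4.24%

Forward path: (13.6 + 0.7s)·4.6/(s(s+8)). The closed-loop characteristic equation is s² + (8 + 4.6·0.7)s + 4.6·13.6 = 0.
That is s² + 11.22s + 62.56 = 0, so ω_n = 7.909 rad/s and ζ = 11.22/(2·7.909) = 0.7093.
%OS = 100·exp(−πζ/√(1−ζ²)) = 4.24%.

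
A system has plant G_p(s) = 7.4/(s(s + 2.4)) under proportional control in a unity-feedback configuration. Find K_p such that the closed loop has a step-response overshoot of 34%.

K_p = 1.84

From %OS = 100·exp(−πζ/√(1−ζ²)) = 34%, ζ = −ln(0.34)/√(π²+ln²(0.34)) = 0.3248.
Characteristic equation s² + 2.4s + 7.4K_p = 0 gives ζ = 2.4/(2√(7.4K_p)).
Setting ζ = 0.3248: √(7.4K_p) = 2.4/(2·0.3248) = 3.695, so K_p = 13.65/7.4 = 1.84.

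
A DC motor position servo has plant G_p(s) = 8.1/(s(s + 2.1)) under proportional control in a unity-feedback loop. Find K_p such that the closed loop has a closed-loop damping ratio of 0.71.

K_p = 0.27

Closed-loop characteristic equation: s² + 2.1s + K_p·8.1 = 0.
So ω_n = √(8.1K_p) and 2ζω_n = 2.1, giving ζ = 2.1/(2√(8.1K_p)).
Setting ζ = 0.71: √(8.1K_p) = 2.1/(2·0.71) = 1.479, so K_p = 2.187/8.1 = 0.27.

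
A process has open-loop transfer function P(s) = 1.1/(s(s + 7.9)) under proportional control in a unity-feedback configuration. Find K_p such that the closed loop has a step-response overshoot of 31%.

From %OS = 100·exp(−πζ/√(1−ζ²)) = 31%, ζ = −ln(0.31)/√(π²+ln²(0.31)) = 0.3493.
Characteristic equation s² + 7.9s + 1.1K_p = 0 gives ζ = 7.9/(2√(1.1K_p)).
Setting ζ = 0.3493: √(1.1K_p) = 7.9/(2·0.3493) = 11.31, so K_p = 127.9/1.1 = 116.

K_p = 116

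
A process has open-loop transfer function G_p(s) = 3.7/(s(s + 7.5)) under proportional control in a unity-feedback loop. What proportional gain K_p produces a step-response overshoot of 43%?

From %OS = 100·exp(−πζ/√(1−ζ²)) = 43%, ζ = −ln(0.43)/√(π²+ln²(0.43)) = 0.2594.
Characteristic equation s² + 7.5s + 3.7K_p = 0 gives ζ = 7.5/(2√(3.7K_p)).
Setting ζ = 0.2594: √(3.7K_p) = 7.5/(2·0.2594) = 14.45, so K_p = 208.9/3.7 = 56.5.

K_p = 56.5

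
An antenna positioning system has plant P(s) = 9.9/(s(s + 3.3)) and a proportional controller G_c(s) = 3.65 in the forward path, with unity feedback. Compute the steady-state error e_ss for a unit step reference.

The open loop G_c(s)P(s) has a pole at the origin (type 1), so the static position error constant is infinite and e_ss = 1/(1+∞) = 0.

0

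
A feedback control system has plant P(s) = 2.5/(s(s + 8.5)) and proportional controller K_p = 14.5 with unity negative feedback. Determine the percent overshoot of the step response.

The closed-loop denominator s² + 8.5s + 36.25 gives ω_n = √36.25 = 6.021 and ζ = 8.5/(2ω_n) = 0.7059.
%OS = 100·exp(−πζ/√(1−ζ²)) = 100·exp(−π·0.7059/√0.5017) = 4.37%.

4.37%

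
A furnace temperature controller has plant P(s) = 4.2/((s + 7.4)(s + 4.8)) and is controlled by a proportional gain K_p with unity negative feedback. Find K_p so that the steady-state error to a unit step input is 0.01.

K_p = 837

The loop is type 0, so e_ss(step) = 1/(1 + K_pos) with K_pos = K_p·P(0).
P(0) = 0.1182. Require 1/(1 + K_p·0.1182) = 0.01, so 1 + 0.1182·K_p = 100.
K_p = (100 − 1)/0.1182 = 837.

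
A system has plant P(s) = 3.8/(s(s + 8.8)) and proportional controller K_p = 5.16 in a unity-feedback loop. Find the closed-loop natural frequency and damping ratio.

ω_n = 4.43 rad/s, ζ = 0.994

1 + K_p·P(s) = 0 gives s² + 8.8s + 19.61 = 0.
So ω_n² = 19.61 ⇒ ω_n = 4.428 rad/s, and ζ = 8.8/(2ω_n) = 0.994.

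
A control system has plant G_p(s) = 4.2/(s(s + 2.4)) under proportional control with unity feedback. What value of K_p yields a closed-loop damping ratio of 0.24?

Closed-loop characteristic equation: s² + 2.4s + K_p·4.2 = 0.
So ω_n = √(4.2K_p) and 2ζω_n = 2.4, giving ζ = 2.4/(2√(4.2K_p)).
Setting ζ = 0.24: √(4.2K_p) = 2.4/(2·0.24) = 5, so K_p = 25/4.2 = 5.95.

K_p = 5.95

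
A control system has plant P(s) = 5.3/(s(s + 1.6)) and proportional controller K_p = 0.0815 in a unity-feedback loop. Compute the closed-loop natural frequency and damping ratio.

ω_n = 0.657 rad/s, ζ = 1.22

1 + K_p·P(s) = 0 gives s² + 1.6s + 0.432 = 0.
Matching s² + 2ζω_n s + ω_n²: ω_n = √0.432 = 0.6572 rad/s and 2ζω_n = 1.6, so ζ = 1.6/(2·0.6572) = 1.22.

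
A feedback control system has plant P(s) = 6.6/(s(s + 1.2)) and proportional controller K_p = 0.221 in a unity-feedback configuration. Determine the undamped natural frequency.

ω_n = 1.21 rad/s

The closed-loop denominator is s(s+1.2) + 0.221·6.6 = s² + 1.2s + 1.459.
So ω_n² = 1.459 ⇒ ω_n = 1.208 rad/s, and ζ = 1.2/(2ω_n) = 0.497.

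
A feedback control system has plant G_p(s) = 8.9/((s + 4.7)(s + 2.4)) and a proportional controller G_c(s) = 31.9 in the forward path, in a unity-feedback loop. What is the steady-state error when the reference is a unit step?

The loop is type 0. Static position error constant K_pos = G_c(0)·G_p(0) = 31.9·0.789 = 25.17.
Steady-state error to a unit step: e_ss = 1/(1+K_pos) = 1/26.17 = 0.0382.

0.0382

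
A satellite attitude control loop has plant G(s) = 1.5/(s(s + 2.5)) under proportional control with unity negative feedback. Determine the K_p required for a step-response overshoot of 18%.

From %OS = 100·exp(−πζ/√(1−ζ²)) = 18%, ζ = −ln(0.18)/√(π²+ln²(0.18)) = 0.4791.
Characteristic equation s² + 2.5s + 1.5K_p = 0 gives ζ = 2.5/(2√(1.5K_p)).
Setting ζ = 0.4791: √(1.5K_p) = 2.5/(2·0.4791) = 2.609, so K_p = 6.807/1.5 = 4.54.

K_p = 4.54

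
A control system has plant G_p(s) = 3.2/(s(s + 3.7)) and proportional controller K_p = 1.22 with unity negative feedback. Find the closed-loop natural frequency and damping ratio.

The closed-loop denominator is s(s+3.7) + 1.22·3.2 = s² + 3.7s + 3.904.
Matching s² + 2ζω_n s + ω_n²: ω_n = √3.904 = 1.976 rad/s and 2ζω_n = 3.7, so ζ = 3.7/(2·1.976) = 0.936.

ω_n = 1.98 rad/s, ζ = 0.936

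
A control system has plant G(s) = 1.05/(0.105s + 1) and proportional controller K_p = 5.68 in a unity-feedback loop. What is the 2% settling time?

T_s ≈ 0.0603 s

Closed loop: T(s) = K_p·G/(1+K_p·G) = 5.964/(0.105s + 1 + 5.964), with pole at s = −(1 + 5.964)/0.105 = −66.32.
τ = 1/66.32 = 0.01508 s, so 2% settling time ≈ 4τ = 0.0603 s.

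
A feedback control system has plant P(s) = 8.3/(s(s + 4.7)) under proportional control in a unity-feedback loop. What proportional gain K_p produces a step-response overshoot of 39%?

From %OS = 100·exp(−πζ/√(1−ζ²)) = 39%, ζ = −ln(0.39)/√(π²+ln²(0.39)) = 0.2871.
Characteristic equation s² + 4.7s + 8.3K_p = 0 gives ζ = 4.7/(2√(8.3K_p)).
Setting ζ = 0.2871: √(8.3K_p) = 4.7/(2·0.2871) = 8.185, so K_p = 67/8.3 = 8.07.

K_p = 8.07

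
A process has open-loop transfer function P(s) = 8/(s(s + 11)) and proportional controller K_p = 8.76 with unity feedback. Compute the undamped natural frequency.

The closed-loop denominator is s(s+11) + 8.76·8 = s² + 11s + 70.08.
So ω_n² = 70.08 ⇒ ω_n = 8.371 rad/s, and ζ = 11/(2ω_n) = 0.657.

ω_n = 8.37 rad/s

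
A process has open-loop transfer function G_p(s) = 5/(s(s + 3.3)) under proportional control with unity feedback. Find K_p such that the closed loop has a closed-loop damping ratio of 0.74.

Closed-loop characteristic equation: s² + 3.3s + K_p·5 = 0.
So ω_n = √(5K_p) and 2ζω_n = 3.3, giving ζ = 3.3/(2√(5K_p)).
Setting ζ = 0.74: √(5K_p) = 3.3/(2·0.74) = 2.23, so K_p = 4.972/5 = 0.994.

K_p = 0.994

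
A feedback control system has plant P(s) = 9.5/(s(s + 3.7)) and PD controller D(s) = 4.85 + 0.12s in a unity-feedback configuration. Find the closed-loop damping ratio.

Forward path: (4.85 + 0.12s)·9.5/(s(s+3.7)). The closed-loop characteristic equation is s² + (3.7 + 9.5·0.12)s + 9.5·4.85 = 0.
That is s² + 4.84s + 46.07 = 0, so ω_n = 6.788 rad/s and ζ = 4.84/(2·6.788) = 0.3565.

ζ = 0.357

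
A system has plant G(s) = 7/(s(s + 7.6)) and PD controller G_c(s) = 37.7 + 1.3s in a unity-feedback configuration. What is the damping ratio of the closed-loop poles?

Forward path: (37.7 + 1.3s)·7/(s(s+7.6)). The closed-loop characteristic equation is s² + (7.6 + 7·1.3)s + 7·37.7 = 0.
That is s² + 16.7s + 263.9 = 0, so ω_n = 16.24 rad/s and ζ = 16.7/(2·16.24) = 0.514.

ζ = 0.514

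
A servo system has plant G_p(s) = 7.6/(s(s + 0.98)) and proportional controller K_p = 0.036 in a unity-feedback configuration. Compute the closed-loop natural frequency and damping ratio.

The closed-loop denominator is s(s+0.98) + 0.036·7.6 = s² + 0.98s + 0.2736.
Matching s² + 2ζω_n s + ω_n²: ω_n = √0.2736 = 0.5231 rad/s and 2ζω_n = 0.98, so ζ = 0.98/(2·0.5231) = 0.937.

ω_n = 0.523 rad/s, ζ = 0.937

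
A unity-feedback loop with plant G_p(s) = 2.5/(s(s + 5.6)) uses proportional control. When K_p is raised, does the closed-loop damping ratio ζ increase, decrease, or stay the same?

decrease

ζ = 5.6/(2√(2.5K_p)); increasing K_p raises the denominator, so ζ falls.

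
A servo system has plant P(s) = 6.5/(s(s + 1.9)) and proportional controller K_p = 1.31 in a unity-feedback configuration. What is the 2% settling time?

The closed-loop denominator s² + 1.9s + 8.515 gives ω_n = √8.515 = 2.918 and ζ = 1.9/(2ω_n) = 0.3256.
2% settling time T_s ≈ 4/(ζω_n) = 4/0.95 = 4.21 s.

T_s ≈ 4.21 s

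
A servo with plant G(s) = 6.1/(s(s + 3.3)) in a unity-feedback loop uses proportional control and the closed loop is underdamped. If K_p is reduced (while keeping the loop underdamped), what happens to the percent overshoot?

ζ = 3.3/(2√(6.1K_p)) rises as K_p falls; higher damping means less overshoot.

decrease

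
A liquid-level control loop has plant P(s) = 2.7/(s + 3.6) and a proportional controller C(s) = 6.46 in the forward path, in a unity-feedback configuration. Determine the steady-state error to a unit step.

The loop is type 0. Static position error constant K_pos = C(0)·P(0) = 6.46·0.75 = 4.845.
Steady-state error to a unit step: e_ss = 1/(1+K_pos) = 1/5.845 = 0.171.

0.171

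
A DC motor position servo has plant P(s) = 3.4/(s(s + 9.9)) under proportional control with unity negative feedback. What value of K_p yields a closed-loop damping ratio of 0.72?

K_p = 13.9

Closed-loop characteristic equation: s² + 9.9s + K_p·3.4 = 0.
So ω_n = √(3.4K_p) and 2ζω_n = 9.9, giving ζ = 9.9/(2√(3.4K_p)).
Setting ζ = 0.72: √(3.4K_p) = 9.9/(2·0.72) = 6.875, so K_p = 47.27/3.4 = 13.9.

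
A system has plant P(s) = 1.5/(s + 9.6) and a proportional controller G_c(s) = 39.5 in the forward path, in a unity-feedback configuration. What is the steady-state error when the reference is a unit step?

0.139

The loop is type 0. Static position error constant K_pos = G_c(0)·P(0) = 39.5·0.1562 = 6.172.
Steady-state error to a unit step: e_ss = 1/(1+K_pos) = 1/7.172 = 0.139.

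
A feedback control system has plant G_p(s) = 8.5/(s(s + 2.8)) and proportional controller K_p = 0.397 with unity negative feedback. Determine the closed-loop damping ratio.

ζ = 0.762

1 + K_p·G_p(s) = 0 gives s² + 2.8s + 3.375 = 0.
Matching s² + 2ζω_n s + ω_n²: ω_n = √3.375 = 1.837 rad/s and 2ζω_n = 2.8, so ζ = 2.8/(2·1.837) = 0.762.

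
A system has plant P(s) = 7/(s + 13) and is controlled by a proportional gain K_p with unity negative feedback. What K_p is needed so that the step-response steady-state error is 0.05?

K_p = 35.3

The loop is type 0, so e_ss(step) = 1/(1 + K_pos) with K_pos = K_p·P(0).
P(0) = 0.5385. Require 1/(1 + K_p·0.5385) = 0.05, so 1 + 0.5385·K_p = 20.
K_p = (20 − 1)/0.5385 = 35.3.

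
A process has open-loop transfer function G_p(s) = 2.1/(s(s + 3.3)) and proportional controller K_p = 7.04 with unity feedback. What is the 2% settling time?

T_s ≈ 2.42 s

From 1 + K_pG_p(s) = 0: s² + 3.3s + 14.78 = 0 ⇒ ω_n = 3.845, ζ = 0.4291.
2% settling time T_s ≈ 4/(ζω_n) = 4/1.65 = 2.42 s.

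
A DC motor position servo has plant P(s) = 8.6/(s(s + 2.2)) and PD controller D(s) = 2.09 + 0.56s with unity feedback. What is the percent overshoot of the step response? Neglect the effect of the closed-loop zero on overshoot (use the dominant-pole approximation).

Forward path: (2.09 + 0.56s)·8.6/(s(s+2.2)). The closed-loop characteristic equation is s² + (2.2 + 8.6·0.56)s + 8.6·2.09 = 0.
That is s² + 7.016s + 17.97 = 0, so ω_n = 4.24 rad/s and ζ = 7.016/(2·4.24) = 0.8274.
%OS = 100·exp(−πζ/√(1−ζ²)) = 0.976%.

0.976%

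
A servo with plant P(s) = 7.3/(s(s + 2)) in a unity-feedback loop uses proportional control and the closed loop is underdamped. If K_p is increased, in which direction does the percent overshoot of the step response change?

ζ = 2/(2√(7.3K_p)) decreases as K_p grows; lower damping means more overshoot.

increase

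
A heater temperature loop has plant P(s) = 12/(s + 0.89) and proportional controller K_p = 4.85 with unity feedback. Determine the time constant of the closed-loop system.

τ = 0.0169 s

Closed-loop transfer function: T(s) = K_p·P(s)/(1 + K_p·P(s)) = 58.2/(s + 0.89 + 58.2) = 58.2/(s + 59.09).
Time constant τ = 1/59.09 = 0.0169 s.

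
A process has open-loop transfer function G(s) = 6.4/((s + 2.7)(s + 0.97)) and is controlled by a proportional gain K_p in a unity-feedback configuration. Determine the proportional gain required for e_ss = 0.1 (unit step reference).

K_p = 3.68

For a type-0 loop with proportional control, e_ss = 1/(1 + K_p·G(0)).
G(0) = 2.444. Require 1/(1 + K_p·2.444) = 0.1, so 1 + 2.444·K_p = 10.
K_p = (10 − 1)/2.444 = 3.68.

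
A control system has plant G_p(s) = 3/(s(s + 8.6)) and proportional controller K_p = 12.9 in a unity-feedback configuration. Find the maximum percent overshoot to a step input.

From 1 + K_pG_p(s) = 0: s² + 8.6s + 38.7 = 0 ⇒ ω_n = 6.221, ζ = 0.6912.
%OS = 100·exp(−πζ/√(1−ζ²)) = 100·exp(−π·0.6912/√0.5222) = 4.95%.

4.95%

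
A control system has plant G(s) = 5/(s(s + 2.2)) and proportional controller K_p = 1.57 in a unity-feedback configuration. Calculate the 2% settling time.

T_s ≈ 3.64 s

Closed-loop characteristic equation: s² + 2.2s + 7.85 = 0, so ω_n = 2.802 rad/s and ζ = 2.2/(2·2.802) = 0.3926.
2% settling time T_s ≈ 4/(ζω_n) = 4/1.1 = 3.64 s.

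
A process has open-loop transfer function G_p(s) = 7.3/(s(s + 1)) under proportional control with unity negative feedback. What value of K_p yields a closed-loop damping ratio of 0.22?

K_p = 0.708

Closed-loop characteristic equation: s² + 1s + K_p·7.3 = 0.
So ω_n = √(7.3K_p) and 2ζω_n = 1, giving ζ = 1/(2√(7.3K_p)).
Setting ζ = 0.22: √(7.3K_p) = 1/(2·0.22) = 2.273, so K_p = 5.165/7.3 = 0.708.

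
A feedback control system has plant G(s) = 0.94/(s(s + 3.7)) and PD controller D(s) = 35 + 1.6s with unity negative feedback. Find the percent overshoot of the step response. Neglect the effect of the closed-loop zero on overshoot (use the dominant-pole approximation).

20.2%

Forward path: (35 + 1.6s)·0.94/(s(s+3.7)). The closed-loop characteristic equation is s² + (3.7 + 0.94·1.6)s + 0.94·35 = 0.
That is s² + 5.204s + 32.9 = 0, so ω_n = 5.736 rad/s and ζ = 5.204/(2·5.736) = 0.4536.
%OS = 100·exp(−πζ/√(1−ζ²)) = 20.2%.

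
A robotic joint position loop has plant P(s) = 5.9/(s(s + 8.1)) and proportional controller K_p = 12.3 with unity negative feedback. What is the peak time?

From 1 + K_pP(s) = 0: s² + 8.1s + 72.57 = 0 ⇒ ω_n = 8.519, ζ = 0.4754.
Damped frequency ω_d = ω_n√(1−ζ²) = 7.494 rad/s, so peak time T_p = π/ω_d = 0.419 s.

T_p = 0.419 s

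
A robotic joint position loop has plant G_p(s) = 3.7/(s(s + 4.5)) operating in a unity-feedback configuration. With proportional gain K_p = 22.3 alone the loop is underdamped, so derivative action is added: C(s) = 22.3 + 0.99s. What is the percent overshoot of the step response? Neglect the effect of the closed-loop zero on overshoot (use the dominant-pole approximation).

Forward path: (22.3 + 0.99s)·3.7/(s(s+4.5)). The closed-loop characteristic equation is s² + (4.5 + 3.7·0.99)s + 3.7·22.3 = 0.
That is s² + 8.163s + 82.51 = 0, so ω_n = 9.084 rad/s and ζ = 8.163/(2·9.084) = 0.4493.
%OS = 100·exp(−πζ/√(1−ζ²)) = 20.6%.

20.6%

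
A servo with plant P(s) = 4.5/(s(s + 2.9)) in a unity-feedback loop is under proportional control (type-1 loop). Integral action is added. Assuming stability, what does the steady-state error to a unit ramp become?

0

The integrator raises the loop to type 2, so K_v → ∞ and e_ss to a ramp is zero.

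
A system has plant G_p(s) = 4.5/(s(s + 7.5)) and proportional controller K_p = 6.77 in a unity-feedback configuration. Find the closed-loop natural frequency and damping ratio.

The closed-loop denominator is s(s+7.5) + 6.77·4.5 = s² + 7.5s + 30.46.
Matching s² + 2ζω_n s + ω_n²: ω_n = √30.46 = 5.52 rad/s and 2ζω_n = 7.5, so ζ = 7.5/(2·5.52) = 0.679.

ω_n = 5.52 rad/s, ζ = 0.679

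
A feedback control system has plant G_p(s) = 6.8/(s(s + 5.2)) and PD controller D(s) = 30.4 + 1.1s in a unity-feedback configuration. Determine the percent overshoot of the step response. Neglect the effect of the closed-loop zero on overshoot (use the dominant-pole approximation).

21.4%

Forward path: (30.4 + 1.1s)·6.8/(s(s+5.2)). The closed-loop characteristic equation is s² + (5.2 + 6.8·1.1)s + 6.8·30.4 = 0.
That is s² + 12.68s + 206.7 = 0, so ω_n = 14.38 rad/s and ζ = 12.68/(2·14.38) = 0.441.
%OS = 100·exp(−πζ/√(1−ζ²)) = 21.4%.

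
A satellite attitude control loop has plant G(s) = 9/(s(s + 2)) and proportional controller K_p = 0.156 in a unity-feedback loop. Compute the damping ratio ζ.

ζ = 0.844

The closed-loop denominator is s(s+2) + 0.156·9 = s² + 2s + 1.404.
So ω_n² = 1.404 ⇒ ω_n = 1.185 rad/s, and ζ = 2/(2ω_n) = 0.844.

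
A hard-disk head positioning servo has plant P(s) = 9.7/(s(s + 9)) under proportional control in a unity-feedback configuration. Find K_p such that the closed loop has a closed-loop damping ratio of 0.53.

K_p = 7.43

Closed-loop characteristic equation: s² + 9s + K_p·9.7 = 0.
So ω_n = √(9.7K_p) and 2ζω_n = 9, giving ζ = 9/(2√(9.7K_p)).
Setting ζ = 0.53: √(9.7K_p) = 9/(2·0.53) = 8.491, so K_p = 72.09/9.7 = 7.43.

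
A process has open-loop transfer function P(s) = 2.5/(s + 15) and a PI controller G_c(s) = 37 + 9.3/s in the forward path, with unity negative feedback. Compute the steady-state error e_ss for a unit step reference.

0

The open loop G_c(s)P(s) has a pole at the origin (type 1), so the static position error constant is infinite and e_ss = 1/(1+∞) = 0.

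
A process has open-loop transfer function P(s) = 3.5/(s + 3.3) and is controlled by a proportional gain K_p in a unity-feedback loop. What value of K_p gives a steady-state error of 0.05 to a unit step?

K_p = 17.9

For a type-0 loop with proportional control, e_ss = 1/(1 + K_p·P(0)).
P(0) = 1.061. Require 1/(1 + K_p·1.061) = 0.05, so 1 + 1.061·K_p = 20.
K_p = (20 − 1)/1.061 = 17.9.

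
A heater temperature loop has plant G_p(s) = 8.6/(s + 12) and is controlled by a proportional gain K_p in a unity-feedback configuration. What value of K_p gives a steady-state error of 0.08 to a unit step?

Steady-state error for a unit step on this type-0 loop is 1/(1 + K_p·G_p(0)).
G_p(0) = 0.7167. Require 1/(1 + K_p·0.7167) = 0.08, so 1 + 0.7167·K_p = 12.5.
K_p = (12.5 − 1)/0.7167 = 16.

K_p = 16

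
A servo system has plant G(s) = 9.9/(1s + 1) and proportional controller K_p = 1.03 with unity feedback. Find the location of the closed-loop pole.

s = -11.2

Closed loop: T(s) = K_p·G/(1+K_p·G) = 10.2/(1s + 1 + 10.2), with pole at s = −(1 + 10.2)/1 = −11.2.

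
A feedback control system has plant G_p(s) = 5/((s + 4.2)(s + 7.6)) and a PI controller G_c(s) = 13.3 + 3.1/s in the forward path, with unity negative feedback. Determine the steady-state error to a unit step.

The open loop G_c(s)G_p(s) has a pole at the origin (type 1), so the static position error constant is infinite and e_ss = 1/(1+∞) = 0.

0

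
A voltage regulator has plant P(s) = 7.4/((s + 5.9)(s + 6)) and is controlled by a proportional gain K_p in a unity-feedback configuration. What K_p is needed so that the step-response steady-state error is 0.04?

K_p = 115

For a type-0 loop with proportional control, e_ss = 1/(1 + K_p·P(0)).
P(0) = 0.209. Require 1/(1 + K_p·0.209) = 0.04, so 1 + 0.209·K_p = 25.
K_p = (25 − 1)/0.209 = 115.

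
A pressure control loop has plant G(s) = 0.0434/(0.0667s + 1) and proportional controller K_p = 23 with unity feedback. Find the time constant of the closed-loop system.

Closed loop: T(s) = K_p·G/(1+K_p·G) = 0.9982/(0.0667s + 1 + 0.9982), with pole at s = −(1 + 0.9982)/0.0667 = −29.96.
Closed-loop time constant τ = 1/29.96 = 0.0334 s.

τ = 0.0334 s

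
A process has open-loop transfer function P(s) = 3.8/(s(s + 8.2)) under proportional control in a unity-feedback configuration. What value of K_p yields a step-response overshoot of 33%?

From %OS = 100·exp(−πζ/√(1−ζ²)) = 33%, ζ = −ln(0.33)/√(π²+ln²(0.33)) = 0.3328.
Characteristic equation s² + 8.2s + 3.8K_p = 0 gives ζ = 8.2/(2√(3.8K_p)).
Setting ζ = 0.3328: √(3.8K_p) = 8.2/(2·0.3328) = 12.32, so K_p = 151.8/3.8 = 39.9.

K_p = 39.9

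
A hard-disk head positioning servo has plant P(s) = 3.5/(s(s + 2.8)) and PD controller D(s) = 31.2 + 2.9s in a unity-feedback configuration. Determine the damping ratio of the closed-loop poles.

ζ = 0.62

Forward path: (31.2 + 2.9s)·3.5/(s(s+2.8)). The closed-loop characteristic equation is s² + (2.8 + 3.5·2.9)s + 3.5·31.2 = 0.
That is s² + 12.95s + 109.2 = 0, so ω_n = 10.45 rad/s and ζ = 12.95/(2·10.45) = 0.6196.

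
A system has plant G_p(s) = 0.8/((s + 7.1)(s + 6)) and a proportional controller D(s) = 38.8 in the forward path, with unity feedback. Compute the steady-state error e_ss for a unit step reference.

0.578

The loop is type 0. Static position error constant K_pos = D(0)·G_p(0) = 38.8·0.01878 = 0.7286.
Steady-state error to a unit step: e_ss = 1/(1+K_pos) = 1/1.729 = 0.578.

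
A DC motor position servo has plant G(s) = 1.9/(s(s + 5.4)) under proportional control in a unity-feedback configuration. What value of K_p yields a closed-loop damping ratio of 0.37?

K_p = 28

Closed-loop characteristic equation: s² + 5.4s + K_p·1.9 = 0.
So ω_n = √(1.9K_p) and 2ζω_n = 5.4, giving ζ = 5.4/(2√(1.9K_p)).
Setting ζ = 0.37: √(1.9K_p) = 5.4/(2·0.37) = 7.297, so K_p = 53.25/1.9 = 28.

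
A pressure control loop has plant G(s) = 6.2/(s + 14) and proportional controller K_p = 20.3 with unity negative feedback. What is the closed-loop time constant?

Closed-loop transfer function: T(s) = K_p·G(s)/(1 + K_p·G(s)) = 125.9/(s + 14 + 125.9) = 125.9/(s + 139.9).
Time constant τ = 1/139.9 = 0.00715 s.

τ = 0.00715 s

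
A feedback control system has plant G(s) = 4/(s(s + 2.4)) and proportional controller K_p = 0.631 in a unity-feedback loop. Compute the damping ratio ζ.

With unity feedback the closed-loop characteristic equation is s² + 2.4s + 0.631·4 = s² + 2.4s + 2.524 = 0.
Matching s² + 2ζω_n s + ω_n²: ω_n = √2.524 = 1.589 rad/s and 2ζω_n = 2.4, so ζ = 2.4/(2·1.589) = 0.755.

ζ = 0.755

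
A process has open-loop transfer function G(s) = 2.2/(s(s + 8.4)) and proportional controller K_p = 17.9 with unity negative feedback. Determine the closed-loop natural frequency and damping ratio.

1 + K_p·G(s) = 0 gives s² + 8.4s + 39.38 = 0.
Matching s² + 2ζω_n s + ω_n²: ω_n = √39.38 = 6.275 rad/s and 2ζω_n = 8.4, so ζ = 8.4/(2·6.275) = 0.669.

ω_n = 6.28 rad/s, ζ = 0.669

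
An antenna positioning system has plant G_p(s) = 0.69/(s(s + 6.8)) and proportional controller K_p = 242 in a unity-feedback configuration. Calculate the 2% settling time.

From 1 + K_pG_p(s) = 0: s² + 6.8s + 167 = 0 ⇒ ω_n = 12.92, ζ = 0.2631.
2% settling time T_s ≈ 4/(ζω_n) = 4/3.4 = 1.18 s.

T_s ≈ 1.18 s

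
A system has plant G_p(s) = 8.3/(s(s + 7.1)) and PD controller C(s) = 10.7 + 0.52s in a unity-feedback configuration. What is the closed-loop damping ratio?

ζ = 0.606

Forward path: (10.7 + 0.52s)·8.3/(s(s+7.1)). The closed-loop characteristic equation is s² + (7.1 + 8.3·0.52)s + 8.3·10.7 = 0.
That is s² + 11.42s + 88.81 = 0, so ω_n = 9.424 rad/s and ζ = 11.42/(2·9.424) = 0.6057.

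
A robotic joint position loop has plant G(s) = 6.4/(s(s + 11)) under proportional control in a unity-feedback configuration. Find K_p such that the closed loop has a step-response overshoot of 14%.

From %OS = 100·exp(−πζ/√(1−ζ²)) = 14%, ζ = −ln(0.14)/√(π²+ln²(0.14)) = 0.5305.
Characteristic equation s² + 11s + 6.4K_p = 0 gives ζ = 11/(2√(6.4K_p)).
Setting ζ = 0.5305: √(6.4K_p) = 11/(2·0.5305) = 10.37, so K_p = 107.5/6.4 = 16.8.

K_p = 16.8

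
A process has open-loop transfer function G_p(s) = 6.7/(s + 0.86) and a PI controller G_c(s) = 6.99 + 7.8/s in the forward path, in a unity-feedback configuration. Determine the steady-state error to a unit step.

0

The open loop G_c(s)G_p(s) has a pole at the origin (type 1), so the static position error constant is infinite and e_ss = 1/(1+∞) = 0.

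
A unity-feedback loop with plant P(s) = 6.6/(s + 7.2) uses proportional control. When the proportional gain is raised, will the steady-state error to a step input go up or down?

e_ss = 1/(1 + K_p·P(0)); a larger K_p raises the denominator, so e_ss decreases.

decrease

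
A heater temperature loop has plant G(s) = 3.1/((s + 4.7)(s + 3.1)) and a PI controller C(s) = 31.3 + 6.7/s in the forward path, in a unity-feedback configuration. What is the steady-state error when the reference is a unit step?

The open loop C(s)G(s) has a pole at the origin (type 1), so the static position error constant is infinite and e_ss = 1/(1+∞) = 0.

0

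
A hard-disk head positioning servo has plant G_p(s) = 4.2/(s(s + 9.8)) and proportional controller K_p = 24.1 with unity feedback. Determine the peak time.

T_p = 0.358 s

From 1 + K_pG_p(s) = 0: s² + 9.8s + 101.2 = 0 ⇒ ω_n = 10.06, ζ = 0.487.
Damped frequency ω_d = ω_n√(1−ζ²) = 8.787 rad/s, so peak time T_p = π/ω_d = 0.358 s.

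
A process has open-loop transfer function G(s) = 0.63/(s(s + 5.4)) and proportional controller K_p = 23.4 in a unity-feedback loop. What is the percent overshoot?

4.47%

The closed-loop denominator s² + 5.4s + 14.74 gives ω_n = √14.74 = 3.84 and ζ = 5.4/(2ω_n) = 0.7032.
%OS = 100·exp(−πζ/√(1−ζ²)) = 100·exp(−π·0.7032/√0.5055) = 4.47%.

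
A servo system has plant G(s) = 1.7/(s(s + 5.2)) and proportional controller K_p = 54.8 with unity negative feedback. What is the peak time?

T_p = 0.338 s

From 1 + K_pG(s) = 0: s² + 5.2s + 93.16 = 0 ⇒ ω_n = 9.652, ζ = 0.2694.
Damped frequency ω_d = ω_n√(1−ζ²) = 9.295 rad/s, so peak time T_p = π/ω_d = 0.338 s.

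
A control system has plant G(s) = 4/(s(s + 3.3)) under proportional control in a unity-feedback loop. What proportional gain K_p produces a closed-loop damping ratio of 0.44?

Closed-loop characteristic equation: s² + 3.3s + K_p·4 = 0.
So ω_n = √(4K_p) and 2ζω_n = 3.3, giving ζ = 3.3/(2√(4K_p)).
Setting ζ = 0.44: √(4K_p) = 3.3/(2·0.44) = 3.75, so K_p = 14.06/4 = 3.52.

K_p = 3.52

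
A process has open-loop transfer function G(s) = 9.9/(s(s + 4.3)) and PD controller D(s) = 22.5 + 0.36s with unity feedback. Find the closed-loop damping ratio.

Forward path: (22.5 + 0.36s)·9.9/(s(s+4.3)). The closed-loop characteristic equation is s² + (4.3 + 9.9·0.36)s + 9.9·22.5 = 0.
That is s² + 7.864s + 222.8 = 0, so ω_n = 14.92 rad/s and ζ = 7.864/(2·14.92) = 0.2635.

ζ = 0.263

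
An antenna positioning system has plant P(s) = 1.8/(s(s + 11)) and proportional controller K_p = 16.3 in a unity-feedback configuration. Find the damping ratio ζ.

ζ = 1.02

With unity feedback the closed-loop characteristic equation is s² + 11s + 16.3·1.8 = s² + 11s + 29.34 = 0.
So ω_n² = 29.34 ⇒ ω_n = 5.417 rad/s, and ζ = 11/(2ω_n) = 1.02.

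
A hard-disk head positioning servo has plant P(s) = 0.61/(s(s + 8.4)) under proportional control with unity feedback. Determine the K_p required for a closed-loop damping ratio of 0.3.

Closed-loop characteristic equation: s² + 8.4s + K_p·0.61 = 0.
So ω_n = √(0.61K_p) and 2ζω_n = 8.4, giving ζ = 8.4/(2√(0.61K_p)).
Setting ζ = 0.3: √(0.61K_p) = 8.4/(2·0.3) = 14, so K_p = 196/0.61 = 321.

K_p = 321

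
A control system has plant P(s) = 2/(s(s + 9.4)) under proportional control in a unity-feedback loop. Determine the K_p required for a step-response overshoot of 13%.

From %OS = 100·exp(−πζ/√(1−ζ²)) = 13%, ζ = −ln(0.13)/√(π²+ln²(0.13)) = 0.5446.
Characteristic equation s² + 9.4s + 2K_p = 0 gives ζ = 9.4/(2√(2K_p)).
Setting ζ = 0.5446: √(2K_p) = 9.4/(2·0.5446) = 8.629, so K_p = 74.47/2 = 37.2.

K_p = 37.2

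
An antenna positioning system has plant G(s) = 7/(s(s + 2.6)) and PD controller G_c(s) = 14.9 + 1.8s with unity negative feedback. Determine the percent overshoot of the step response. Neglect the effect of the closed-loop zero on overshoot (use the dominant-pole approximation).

3.02%

Forward path: (14.9 + 1.8s)·7/(s(s+2.6)). The closed-loop characteristic equation is s² + (2.6 + 7·1.8)s + 7·14.9 = 0.
That is s² + 15.2s + 104.3 = 0, so ω_n = 10.21 rad/s and ζ = 15.2/(2·10.21) = 0.7442.
%OS = 100·exp(−πζ/√(1−ζ²)) = 3.02%.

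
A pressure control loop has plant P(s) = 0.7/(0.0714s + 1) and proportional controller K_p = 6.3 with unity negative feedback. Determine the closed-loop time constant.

Closed loop: T(s) = K_p·P/(1+K_p·P) = 4.41/(0.0714s + 1 + 4.41), with pole at s = −(1 + 4.41)/0.0714 = −75.77.
Closed-loop time constant τ = 1/75.77 = 0.0132 s.

τ = 0.0132 s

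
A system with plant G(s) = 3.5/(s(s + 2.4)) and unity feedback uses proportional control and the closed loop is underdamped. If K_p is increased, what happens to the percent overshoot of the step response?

Characteristic equation s² + 2.4s + K_p·3.5 = 0: raising K_p raises ω_n while 2ζω_n = 2.4 is fixed, so ζ falls and overshoot grows.

increase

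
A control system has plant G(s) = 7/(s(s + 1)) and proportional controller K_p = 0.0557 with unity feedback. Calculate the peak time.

The closed-loop denominator s² + 1s + 0.3899 gives ω_n = √0.3899 = 0.6244 and ζ = 1/(2ω_n) = 0.8007.
Damped frequency ω_d = ω_n√(1−ζ²) = 0.374 rad/s, so peak time T_p = π/ω_d = 8.4 s.

T_p = 8.4 s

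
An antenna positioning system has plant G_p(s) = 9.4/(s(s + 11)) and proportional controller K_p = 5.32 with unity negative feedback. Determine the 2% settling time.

T_s ≈ 0.727 s

From 1 + K_pG_p(s) = 0: s² + 11s + 50.01 = 0 ⇒ ω_n = 7.072, ζ = 0.7778.
2% settling time T_s ≈ 4/(ζω_n) = 4/5.5 = 0.727 s.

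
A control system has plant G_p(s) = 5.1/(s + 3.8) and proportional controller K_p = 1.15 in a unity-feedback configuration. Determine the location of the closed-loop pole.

s = -9.665

Closed-loop transfer function: T(s) = K_p·G_p(s)/(1 + K_p·G_p(s)) = 5.865/(s + 3.8 + 5.865) = 5.865/(s + 9.665).
The closed-loop pole is at s = −9.665.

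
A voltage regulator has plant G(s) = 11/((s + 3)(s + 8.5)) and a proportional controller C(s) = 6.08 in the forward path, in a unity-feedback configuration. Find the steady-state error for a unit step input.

The loop is type 0. Static position error constant K_pos = C(0)·G(0) = 6.08·0.4314 = 2.623.
Steady-state error to a unit step: e_ss = 1/(1+K_pos) = 1/3.623 = 0.276.

0.276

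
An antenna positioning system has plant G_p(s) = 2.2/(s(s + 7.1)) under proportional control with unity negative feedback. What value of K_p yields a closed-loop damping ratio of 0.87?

K_p = 7.57

Closed-loop characteristic equation: s² + 7.1s + K_p·2.2 = 0.
So ω_n = √(2.2K_p) and 2ζω_n = 7.1, giving ζ = 7.1/(2√(2.2K_p)).
Setting ζ = 0.87: √(2.2K_p) = 7.1/(2·0.87) = 4.08, so K_p = 16.65/2.2 = 7.57.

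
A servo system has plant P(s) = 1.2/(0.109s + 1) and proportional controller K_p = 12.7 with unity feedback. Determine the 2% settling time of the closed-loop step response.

T_s ≈ 0.0268 s

Closed loop: T(s) = K_p·P/(1+K_p·P) = 15.24/(0.109s + 1 + 15.24), with pole at s = −(1 + 15.24)/0.109 = −149.
τ = 1/149 = 0.006712 s, so 2% settling time ≈ 4τ = 0.0268 s.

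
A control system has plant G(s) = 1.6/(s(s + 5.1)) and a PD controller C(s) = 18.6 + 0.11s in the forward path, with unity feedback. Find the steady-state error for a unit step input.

The open loop C(s)G(s) has a pole at the origin (type 1), so the static position error constant is infinite and e_ss = 1/(1+∞) = 0.

0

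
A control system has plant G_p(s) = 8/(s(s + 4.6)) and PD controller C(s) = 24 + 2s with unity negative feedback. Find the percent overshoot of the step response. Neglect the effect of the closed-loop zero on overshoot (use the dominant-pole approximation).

Forward path: (24 + 2s)·8/(s(s+4.6)). The closed-loop characteristic equation is s² + (4.6 + 8·2)s + 8·24 = 0.
That is s² + 20.6s + 192 = 0, so ω_n = 13.86 rad/s and ζ = 20.6/(2·13.86) = 0.7433.
%OS = 100·exp(−πζ/√(1−ζ²)) = 3.05%.

3.05%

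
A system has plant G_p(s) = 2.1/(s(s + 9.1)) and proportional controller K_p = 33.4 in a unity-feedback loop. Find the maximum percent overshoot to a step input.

Closed-loop characteristic equation: s² + 9.1s + 70.14 = 0, so ω_n = 8.375 rad/s and ζ = 9.1/(2·8.375) = 0.5433.
%OS = 100·exp(−πζ/√(1−ζ²)) = 100·exp(−π·0.5433/√0.7048) = 13.1%.

13.1%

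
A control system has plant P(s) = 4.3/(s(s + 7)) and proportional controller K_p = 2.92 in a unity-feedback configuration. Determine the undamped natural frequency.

ω_n = 3.54 rad/s

With unity feedback the closed-loop characteristic equation is s² + 7s + 2.92·4.3 = s² + 7s + 12.56 = 0.
Matching s² + 2ζω_n s + ω_n²: ω_n = √12.56 = 3.543 rad/s and 2ζω_n = 7, so ζ = 7/(2·3.543) = 0.988.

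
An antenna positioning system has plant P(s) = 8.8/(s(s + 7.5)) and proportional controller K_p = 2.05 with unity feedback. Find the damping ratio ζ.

ζ = 0.883

1 + K_p·P(s) = 0 gives s² + 7.5s + 18.04 = 0.
Matching s² + 2ζω_n s + ω_n²: ω_n = √18.04 = 4.247 rad/s and 2ζω_n = 7.5, so ζ = 7.5/(2·4.247) = 0.883.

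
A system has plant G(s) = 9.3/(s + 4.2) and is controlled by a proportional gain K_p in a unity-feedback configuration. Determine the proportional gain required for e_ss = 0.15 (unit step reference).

For a type-0 loop with proportional control, e_ss = 1/(1 + K_p·G(0)).
G(0) = 2.214. Require 1/(1 + K_p·2.214) = 0.15, so 1 + 2.214·K_p = 6.667.
K_p = (6.667 − 1)/2.214 = 2.56.

K_p = 2.56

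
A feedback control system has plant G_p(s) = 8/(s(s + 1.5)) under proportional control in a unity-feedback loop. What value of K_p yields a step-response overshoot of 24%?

K_p = 0.411

From %OS = 100·exp(−πζ/√(1−ζ²)) = 24%, ζ = −ln(0.24)/√(π²+ln²(0.24)) = 0.4136.
Characteristic equation s² + 1.5s + 8K_p = 0 gives ζ = 1.5/(2√(8K_p)).
Setting ζ = 0.4136: √(8K_p) = 1.5/(2·0.4136) = 1.813, so K_p = 3.288/8 = 0.411.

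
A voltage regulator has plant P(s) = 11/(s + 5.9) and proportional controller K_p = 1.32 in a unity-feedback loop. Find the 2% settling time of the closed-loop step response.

T_s ≈ 0.196 s

Closed-loop transfer function: T(s) = K_p·P(s)/(1 + K_p·P(s)) = 14.52/(s + 5.9 + 14.52) = 14.52/(s + 20.42).
Time constant τ = 1/20.42 = 0.04897 s, so the 2% settling time is about 4τ = 0.196 s.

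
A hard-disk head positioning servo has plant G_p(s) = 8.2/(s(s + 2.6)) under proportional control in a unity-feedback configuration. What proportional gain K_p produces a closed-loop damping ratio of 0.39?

K_p = 1.36

Closed-loop characteristic equation: s² + 2.6s + K_p·8.2 = 0.
So ω_n = √(8.2K_p) and 2ζω_n = 2.6, giving ζ = 2.6/(2√(8.2K_p)).
Setting ζ = 0.39: √(8.2K_p) = 2.6/(2·0.39) = 3.333, so K_p = 11.11/8.2 = 1.36.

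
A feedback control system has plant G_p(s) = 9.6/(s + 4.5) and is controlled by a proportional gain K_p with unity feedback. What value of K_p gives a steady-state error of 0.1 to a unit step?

The loop is type 0, so e_ss(step) = 1/(1 + K_pos) with K_pos = K_p·G_p(0).
G_p(0) = 2.133. Require 1/(1 + K_p·2.133) = 0.1, so 1 + 2.133·K_p = 10.
K_p = (10 − 1)/2.133 = 4.22.

K_p = 4.22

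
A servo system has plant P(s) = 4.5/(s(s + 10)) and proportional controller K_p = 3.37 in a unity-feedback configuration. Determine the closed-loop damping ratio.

With unity feedback the closed-loop characteristic equation is s² + 10s + 3.37·4.5 = s² + 10s + 15.17 = 0.
Matching s² + 2ζω_n s + ω_n²: ω_n = √15.17 = 3.894 rad/s and 2ζω_n = 10, so ζ = 10/(2·3.894) = 1.28.

ζ = 1.28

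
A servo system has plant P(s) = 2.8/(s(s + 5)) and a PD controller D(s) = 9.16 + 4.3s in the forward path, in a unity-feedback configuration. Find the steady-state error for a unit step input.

0

The open loop D(s)P(s) has a pole at the origin (type 1), so the static position error constant is infinite and e_ss = 1/(1+∞) = 0.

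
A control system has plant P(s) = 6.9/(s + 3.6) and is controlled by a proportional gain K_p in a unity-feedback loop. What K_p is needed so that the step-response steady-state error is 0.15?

For a type-0 loop with proportional control, e_ss = 1/(1 + K_p·P(0)).
P(0) = 1.917. Require 1/(1 + K_p·1.917) = 0.15, so 1 + 1.917·K_p = 6.667.
K_p = (6.667 − 1)/1.917 = 2.96.

K_p = 2.96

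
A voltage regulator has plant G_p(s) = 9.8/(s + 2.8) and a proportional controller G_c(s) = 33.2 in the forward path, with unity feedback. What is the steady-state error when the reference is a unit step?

The loop is type 0. Static position error constant K_pos = G_c(0)·G_p(0) = 33.2·3.5 = 116.2.
Steady-state error to a unit step: e_ss = 1/(1+K_pos) = 1/117.2 = 0.00853.

0.00853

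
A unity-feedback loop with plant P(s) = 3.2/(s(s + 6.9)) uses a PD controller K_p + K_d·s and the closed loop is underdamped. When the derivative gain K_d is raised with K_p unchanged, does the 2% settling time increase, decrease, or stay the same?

decrease

Characteristic equation s² + (6.9 + 3.2K_d)s + 3.2K_p = 0: raising K_d increases ζω_n = (6.9+3.2K_d)/2 while the loop stays underdamped, so T_s ≈ 4/(ζω_n) decreases.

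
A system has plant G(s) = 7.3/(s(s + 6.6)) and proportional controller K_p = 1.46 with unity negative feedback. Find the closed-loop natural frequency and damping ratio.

1 + K_p·G(s) = 0 gives s² + 6.6s + 10.66 = 0.
So ω_n² = 10.66 ⇒ ω_n = 3.265 rad/s, and ζ = 6.6/(2ω_n) = 1.01.

ω_n = 3.26 rad/s, ζ = 1.01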